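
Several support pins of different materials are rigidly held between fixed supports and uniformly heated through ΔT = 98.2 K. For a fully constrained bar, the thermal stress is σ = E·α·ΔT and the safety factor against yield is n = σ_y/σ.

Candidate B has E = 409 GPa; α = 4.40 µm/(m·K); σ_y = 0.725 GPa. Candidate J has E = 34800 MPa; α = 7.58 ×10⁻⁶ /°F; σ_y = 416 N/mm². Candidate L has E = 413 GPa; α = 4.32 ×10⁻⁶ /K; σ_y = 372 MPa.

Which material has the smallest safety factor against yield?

Per material, after unit conversion:
  candidate B: E = 409.0, α = 4.40, σ_y = 725.0 → σ = 177 MPa, n = 4.10
  candidate J: E = 34.80, α = 13.6, σ_y = 416.0 → σ = 46.6 MPa, n = 8.92
  candidate L: E = 413.0, α = 4.32, σ_y = 372.0 → σ = 175 MPa, n = 2.12
Candidate L has the lowest safety factor, n = 2.12.

candidate L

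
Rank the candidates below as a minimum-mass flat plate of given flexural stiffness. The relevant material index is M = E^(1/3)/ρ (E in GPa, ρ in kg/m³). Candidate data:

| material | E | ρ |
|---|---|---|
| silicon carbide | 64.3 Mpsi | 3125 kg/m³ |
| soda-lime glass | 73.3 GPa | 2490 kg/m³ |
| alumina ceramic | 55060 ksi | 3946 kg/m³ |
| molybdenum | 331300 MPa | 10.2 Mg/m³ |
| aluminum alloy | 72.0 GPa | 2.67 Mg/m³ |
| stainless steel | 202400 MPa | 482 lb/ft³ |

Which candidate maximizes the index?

silicon carbide

After converting to SI:
  silicon carbide: E = 443.3 GPa, ρ = 3125 kg/m³
  soda-lime glass: E = 73.30 GPa, ρ = 2490 kg/m³
  alumina ceramic: E = 379.6 GPa, ρ = 3946 kg/m³
  molybdenum: E = 331.3 GPa, ρ = 10200 kg/m³
  aluminum alloy: E = 72.00 GPa, ρ = 2670 kg/m³
  stainless steel: E = 202.4 GPa, ρ = 7721 kg/m³
  silicon carbide: M = 2.44×10⁻³
  alumina ceramic: M = 1.83×10⁻³
  soda-lime glass: M = 1.68×10⁻³
  aluminum alloy: M = 1.56×10⁻³
  stainless steel: M = 0.760×10⁻³
  molybdenum: M = 0.678×10⁻³
Silicon carbide has the largest M.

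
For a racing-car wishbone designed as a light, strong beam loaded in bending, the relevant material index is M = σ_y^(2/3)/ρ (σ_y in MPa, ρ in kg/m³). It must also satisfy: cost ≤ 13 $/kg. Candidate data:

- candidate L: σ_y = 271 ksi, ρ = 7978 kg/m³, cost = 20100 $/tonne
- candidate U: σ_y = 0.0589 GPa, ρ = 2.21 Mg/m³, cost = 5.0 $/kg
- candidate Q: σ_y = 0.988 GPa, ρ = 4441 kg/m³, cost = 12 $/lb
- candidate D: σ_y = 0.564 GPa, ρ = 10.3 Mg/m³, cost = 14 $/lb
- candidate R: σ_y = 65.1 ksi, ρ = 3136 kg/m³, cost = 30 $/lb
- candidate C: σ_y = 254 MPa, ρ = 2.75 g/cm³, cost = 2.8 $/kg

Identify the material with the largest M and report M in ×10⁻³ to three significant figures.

candidate C, M = 14.6×10⁻³

Screen on constraints: cost ≤ 13 $/kg. Survivors: candidate U, candidate C.
Normalizing units and computing the index:
  candidate U: σ_y = 58.90 MPa, ρ = 2210 kg/m³
  candidate C: σ_y = 254.0 MPa, ρ = 2750 kg/m³
  candidate C: M = 14.6×10⁻³
  candidate U: M = 6.85×10⁻³
Candidate C ranks first.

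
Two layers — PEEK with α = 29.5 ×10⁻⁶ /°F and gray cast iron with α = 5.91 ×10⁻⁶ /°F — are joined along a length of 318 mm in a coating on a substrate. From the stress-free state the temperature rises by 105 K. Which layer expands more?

PEEK: α = 29.5×10⁻⁶/°F × 9/5 = 53.1×10⁻⁶/K.
gray cast iron: α = 5.91×10⁻⁶/°F × 9/5 = 10.6×10⁻⁶/K.
α(PEEK) = 53.1×10⁻⁶/K vs α(gray cast iron) = 10.6×10⁻⁶/K.
Higher α expands more for the same ΔT: PEEK.

PEEK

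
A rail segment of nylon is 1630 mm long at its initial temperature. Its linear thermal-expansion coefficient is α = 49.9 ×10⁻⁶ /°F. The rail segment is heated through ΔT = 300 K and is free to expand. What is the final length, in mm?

Convert α: 49.9×10⁻⁶/°F × (9/5) = 89.8×10⁻⁶/K.
ΔL = α·L₀·ΔT = 89.8×10⁻⁶ × 1630 mm × 300.0 K = 43.9 mm.
L = L₀ + ΔL = 1630 + 43.9 = 1673.9 mm.

1673.9 mm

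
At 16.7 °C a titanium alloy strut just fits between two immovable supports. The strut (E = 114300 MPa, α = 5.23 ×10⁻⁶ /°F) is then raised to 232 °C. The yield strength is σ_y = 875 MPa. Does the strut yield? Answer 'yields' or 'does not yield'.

does not yield

E = 114300 MPa = 114.3 GPa.
α = 5.23×10⁻⁶/°F × 9/5 = 9.41×10⁻⁶/K.
ΔT = 215.3 K. Constrained thermal stress σ = E·α·ΔT = 114.3×10³ MPa × 9.41×10⁻⁶ × 215.3 = 232 MPa (compressive).
Compare to σ_y = 875 MPa: σ < σ_y, so it does not yield.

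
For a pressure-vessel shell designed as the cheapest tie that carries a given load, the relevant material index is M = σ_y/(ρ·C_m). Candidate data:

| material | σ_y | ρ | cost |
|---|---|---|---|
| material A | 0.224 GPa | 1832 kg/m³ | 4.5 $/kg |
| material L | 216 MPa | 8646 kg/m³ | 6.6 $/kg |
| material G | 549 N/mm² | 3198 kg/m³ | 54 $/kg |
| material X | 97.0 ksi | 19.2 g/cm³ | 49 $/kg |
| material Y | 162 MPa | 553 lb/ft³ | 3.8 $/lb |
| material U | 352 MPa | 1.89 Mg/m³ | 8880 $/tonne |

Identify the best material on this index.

In SI units:
  material A: σ_y = 224.0 MPa, ρ = 1832 kg/m³, cost = 4.500 $/kg
  material L: σ_y = 216.0 MPa, ρ = 8646 kg/m³, cost = 6.600 $/kg
  material G: σ_y = 549.0 MPa, ρ = 3198 kg/m³, cost = 54.00 $/kg
  material X: σ_y = 668.8 MPa, ρ = 19200 kg/m³, cost = 49.00 $/kg
  material Y: σ_y = 162.0 MPa, ρ = 8858 kg/m³, cost = 8.377 $/kg
  material U: σ_y = 352.0 MPa, ρ = 1890 kg/m³, cost = 8.880 $/kg
  material A: M = 27.2 kN·m per $
  material U: M = 21.0 kN·m per $
  material L: M = 3.79 kN·m per $
  material G: M = 3.18 kN·m per $
  material Y: M = 2.18 kN·m per $
  material X: M = 0.711 kN·m per $
The maximum is for material A.

material A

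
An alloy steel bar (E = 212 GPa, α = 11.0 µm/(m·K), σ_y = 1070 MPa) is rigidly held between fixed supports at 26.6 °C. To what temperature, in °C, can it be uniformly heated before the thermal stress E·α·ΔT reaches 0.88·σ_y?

430 °C

E·α·ΔT = 941.6 MPa ⇒ ΔT = 941.6 / (212.0×10³ × 11.0×10⁻⁶) = 403.8 K.
T = 26.6 + 403.8 = 430.4 °C.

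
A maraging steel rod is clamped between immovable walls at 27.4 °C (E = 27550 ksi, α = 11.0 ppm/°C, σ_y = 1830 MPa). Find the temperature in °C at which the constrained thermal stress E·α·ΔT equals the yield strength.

903 °C

E = 27550 ksi = 190.0 GPa.
E·α·ΔT = 1830 MPa ⇒ ΔT = 1830 / (190.0×10³ × 11.0×10⁻⁶) = 875.8 K.
T = 27.4 + 875.8 = 903.2 °C.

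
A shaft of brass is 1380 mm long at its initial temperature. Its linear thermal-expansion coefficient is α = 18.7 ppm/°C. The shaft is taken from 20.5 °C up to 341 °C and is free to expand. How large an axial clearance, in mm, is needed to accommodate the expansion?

ΔT = 341 − 20.5 = 320.5 K.
ΔL = α·L₀·ΔT = 18.7×10⁻⁶ × 1380 mm × 320.5 K = 8.27 mm.

8.27 mm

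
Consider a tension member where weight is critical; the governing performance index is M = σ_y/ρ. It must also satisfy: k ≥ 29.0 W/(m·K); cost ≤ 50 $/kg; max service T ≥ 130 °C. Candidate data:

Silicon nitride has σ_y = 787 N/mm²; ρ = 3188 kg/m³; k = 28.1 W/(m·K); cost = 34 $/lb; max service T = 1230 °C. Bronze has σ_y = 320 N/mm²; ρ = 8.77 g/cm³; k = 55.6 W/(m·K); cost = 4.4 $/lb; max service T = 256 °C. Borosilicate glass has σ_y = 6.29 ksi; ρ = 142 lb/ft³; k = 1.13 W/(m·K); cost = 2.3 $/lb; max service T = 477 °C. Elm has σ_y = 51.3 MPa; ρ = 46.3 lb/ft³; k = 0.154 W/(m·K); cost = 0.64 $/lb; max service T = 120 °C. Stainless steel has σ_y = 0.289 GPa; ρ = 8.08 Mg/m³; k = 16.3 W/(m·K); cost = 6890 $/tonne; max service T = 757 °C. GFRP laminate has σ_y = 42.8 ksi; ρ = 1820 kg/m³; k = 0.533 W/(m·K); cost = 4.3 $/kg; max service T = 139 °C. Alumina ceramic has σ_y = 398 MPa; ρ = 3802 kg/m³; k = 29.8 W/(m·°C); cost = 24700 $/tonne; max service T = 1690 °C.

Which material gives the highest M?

alumina ceramic

Screen on constraints: k ≥ 29.0 W/(m·K); cost ≤ 50 $/kg; max service T ≥ 130 °C. Survivors: bronze, alumina ceramic.
Putting every candidate on a common basis:
  bronze: σ_y = 320.0 MPa, ρ = 8770 kg/m³
  alumina ceramic: σ_y = 398.0 MPa, ρ = 3802 kg/m³
  alumina ceramic: M = 105 kN·m/kg
  bronze: M = 36.5 kN·m/kg
Alumina ceramic ranks first.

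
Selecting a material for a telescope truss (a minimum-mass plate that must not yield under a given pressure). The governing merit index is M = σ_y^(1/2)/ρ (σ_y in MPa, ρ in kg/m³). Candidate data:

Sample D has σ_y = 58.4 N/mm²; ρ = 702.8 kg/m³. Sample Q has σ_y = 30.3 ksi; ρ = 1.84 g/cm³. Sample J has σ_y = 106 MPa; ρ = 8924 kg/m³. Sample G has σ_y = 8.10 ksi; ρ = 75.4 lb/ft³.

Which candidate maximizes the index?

sample D

After converting to SI:
  sample D: σ_y = 58.40 MPa, ρ = 702.8 kg/m³
  sample Q: σ_y = 208.9 MPa, ρ = 1840 kg/m³
  sample J: σ_y = 106.0 MPa, ρ = 8924 kg/m³
  sample G: σ_y = 55.85 MPa, ρ = 1208 kg/m³
  sample D: M = 10.9×10⁻³
  sample Q: M = 7.86×10⁻³
  sample G: M = 6.19×10⁻³
  sample J: M = 1.15×10⁻³
Highest index: sample D.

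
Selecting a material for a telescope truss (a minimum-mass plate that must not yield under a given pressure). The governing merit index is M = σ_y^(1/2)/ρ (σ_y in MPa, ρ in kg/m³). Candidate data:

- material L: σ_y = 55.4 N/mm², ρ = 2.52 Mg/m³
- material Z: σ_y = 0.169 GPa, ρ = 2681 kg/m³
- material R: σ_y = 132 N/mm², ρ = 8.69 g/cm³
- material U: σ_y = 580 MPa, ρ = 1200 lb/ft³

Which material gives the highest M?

Convert each candidate to consistent units, then evaluate M:
  material L: σ_y = 55.40 MPa, ρ = 2520 kg/m³
  material Z: σ_y = 169.0 MPa, ρ = 2681 kg/m³
  material R: σ_y = 132.0 MPa, ρ = 8690 kg/m³
  material U: σ_y = 580.0 MPa, ρ = 19220 kg/m³
  material Z: M = 4.85×10⁻³
  material L: M = 2.95×10⁻³
  material R: M = 1.32×10⁻³
  material U: M = 1.25×10⁻³
Highest index: material Z.

material Z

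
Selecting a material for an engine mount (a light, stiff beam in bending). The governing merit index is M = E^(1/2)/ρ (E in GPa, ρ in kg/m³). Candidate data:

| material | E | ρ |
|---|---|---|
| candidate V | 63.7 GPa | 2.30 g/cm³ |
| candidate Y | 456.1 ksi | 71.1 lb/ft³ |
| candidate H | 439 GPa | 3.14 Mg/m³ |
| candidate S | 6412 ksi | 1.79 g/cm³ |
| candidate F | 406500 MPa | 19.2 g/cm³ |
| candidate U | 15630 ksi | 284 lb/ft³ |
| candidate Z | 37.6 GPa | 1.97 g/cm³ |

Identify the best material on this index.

candidate H

In SI units:
  candidate V: E = 63.70 GPa, ρ = 2300 kg/m³
  candidate Y: E = 3.145 GPa, ρ = 1139 kg/m³
  candidate H: E = 439.0 GPa, ρ = 3140 kg/m³
  candidate S: E = 44.21 GPa, ρ = 1790 kg/m³
  candidate F: E = 406.5 GPa, ρ = 19200 kg/m³
  candidate U: E = 107.8 GPa, ρ = 4549 kg/m³
  candidate Z: E = 37.60 GPa, ρ = 1970 kg/m³
  candidate H: M = 6.67×10⁻³
  candidate S: M = 3.71×10⁻³
  candidate V: M = 3.47×10⁻³
  candidate Z: M = 3.11×10⁻³
  candidate U: M = 2.28×10⁻³
  candidate Y: M = 1.56×10⁻³
  candidate F: M = 1.05×10⁻³
Candidate H ranks first.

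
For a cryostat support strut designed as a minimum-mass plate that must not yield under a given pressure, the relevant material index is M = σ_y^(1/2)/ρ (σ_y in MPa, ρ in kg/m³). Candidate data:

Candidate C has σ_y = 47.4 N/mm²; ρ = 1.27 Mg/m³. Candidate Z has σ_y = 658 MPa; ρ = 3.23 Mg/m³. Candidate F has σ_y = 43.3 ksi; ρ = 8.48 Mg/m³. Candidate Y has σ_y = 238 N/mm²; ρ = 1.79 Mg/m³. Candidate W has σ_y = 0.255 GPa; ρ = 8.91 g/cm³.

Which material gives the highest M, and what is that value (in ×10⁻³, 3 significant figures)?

Putting every candidate on a common basis:
  candidate C: σ_y = 47.40 MPa, ρ = 1270 kg/m³
  candidate Z: σ_y = 658.0 MPa, ρ = 3230 kg/m³
  candidate F: σ_y = 298.5 MPa, ρ = 8480 kg/m³
  candidate Y: σ_y = 238.0 MPa, ρ = 1790 kg/m³
  candidate W: σ_y = 255.0 MPa, ρ = 8910 kg/m³
  candidate Y: M = 8.62×10⁻³
  candidate Z: M = 7.94×10⁻³
  candidate C: M = 5.42×10⁻³
  candidate F: M = 2.04×10⁻³
  candidate W: M = 1.79×10⁻³
The maximum is for candidate Y.

candidate Y, M = 8.62×10⁻³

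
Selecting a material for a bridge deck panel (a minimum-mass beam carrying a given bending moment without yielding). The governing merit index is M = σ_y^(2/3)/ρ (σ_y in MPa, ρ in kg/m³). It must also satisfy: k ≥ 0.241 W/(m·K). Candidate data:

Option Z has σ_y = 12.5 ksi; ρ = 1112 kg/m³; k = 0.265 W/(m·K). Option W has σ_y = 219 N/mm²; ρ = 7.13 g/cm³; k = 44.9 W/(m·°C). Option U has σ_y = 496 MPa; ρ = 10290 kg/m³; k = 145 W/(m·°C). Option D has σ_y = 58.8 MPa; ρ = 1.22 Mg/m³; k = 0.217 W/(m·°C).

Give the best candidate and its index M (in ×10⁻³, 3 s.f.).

Screen on constraints: k ≥ 0.241 W/(m·K). Survivors: option Z, option W, option U.
Convert each candidate to consistent units, then evaluate M:
  option Z: σ_y = 86.18 MPa, ρ = 1112 kg/m³
  option W: σ_y = 219.0 MPa, ρ = 7130 kg/m³
  option U: σ_y = 496.0 MPa, ρ = 10290 kg/m³
  option Z: M = 17.5×10⁻³
  option U: M = 6.09×10⁻³
  option W: M = 5.10×10⁻³
The maximum is for option Z.

option Z, M = 17.5×10⁻³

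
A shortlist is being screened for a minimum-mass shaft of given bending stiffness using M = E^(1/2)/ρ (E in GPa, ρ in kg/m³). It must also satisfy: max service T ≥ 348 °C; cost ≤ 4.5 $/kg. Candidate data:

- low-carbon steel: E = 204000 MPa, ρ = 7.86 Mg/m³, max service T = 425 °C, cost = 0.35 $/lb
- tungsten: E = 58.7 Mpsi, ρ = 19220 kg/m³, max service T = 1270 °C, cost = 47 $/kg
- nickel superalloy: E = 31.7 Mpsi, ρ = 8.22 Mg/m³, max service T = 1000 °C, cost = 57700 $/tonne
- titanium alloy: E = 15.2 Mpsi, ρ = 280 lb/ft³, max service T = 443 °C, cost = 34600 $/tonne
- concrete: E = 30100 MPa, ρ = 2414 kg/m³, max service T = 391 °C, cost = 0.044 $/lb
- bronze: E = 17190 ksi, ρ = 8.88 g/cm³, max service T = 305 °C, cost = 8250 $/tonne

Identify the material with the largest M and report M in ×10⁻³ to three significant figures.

Screen on constraints: max service T ≥ 348 °C; cost ≤ 4.5 $/kg. Survivors: low-carbon steel, concrete.
Convert each candidate to consistent units, then evaluate M:
  low-carbon steel: E = 204.0 GPa, ρ = 7860 kg/m³
  concrete: E = 30.10 GPa, ρ = 2414 kg/m³
  concrete: M = 2.27×10⁻³
  low-carbon steel: M = 1.82×10⁻³
Concrete ranks first.

concrete, M = 2.27×10⁻³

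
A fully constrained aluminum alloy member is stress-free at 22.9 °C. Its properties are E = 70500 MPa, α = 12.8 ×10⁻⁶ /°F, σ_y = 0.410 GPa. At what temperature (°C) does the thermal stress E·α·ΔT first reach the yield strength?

275 °C

E = 70500 MPa = 70.50 GPa.
α = 12.8×10⁻⁶/°F × 9/5 = 23.0×10⁻⁶/K.
σ_y = 0.410 GPa = 410.0 MPa.
E·α·ΔT = 410.0 MPa ⇒ ΔT = 410.0 / (70.50×10³ × 23.0×10⁻⁶) = 252.4 K.
T = 22.9 + 252.4 = 275.3 °C.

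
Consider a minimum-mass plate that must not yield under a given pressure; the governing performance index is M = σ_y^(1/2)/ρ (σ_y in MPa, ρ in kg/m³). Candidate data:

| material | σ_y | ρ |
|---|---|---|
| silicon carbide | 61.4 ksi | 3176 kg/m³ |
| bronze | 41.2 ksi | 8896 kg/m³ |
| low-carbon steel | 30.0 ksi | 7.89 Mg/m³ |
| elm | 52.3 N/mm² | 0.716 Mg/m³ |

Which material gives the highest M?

elm

Normalizing units and computing the index:
  silicon carbide: σ_y = 423.3 MPa, ρ = 3176 kg/m³
  bronze: σ_y = 284.1 MPa, ρ = 8896 kg/m³
  low-carbon steel: σ_y = 206.8 MPa, ρ = 7890 kg/m³
  elm: σ_y = 52.30 MPa, ρ = 716.0 kg/m³
  elm: M = 10.1×10⁻³
  silicon carbide: M = 6.48×10⁻³
  bronze: M = 1.89×10⁻³
  low-carbon steel: M = 1.82×10⁻³
The maximum is for elm.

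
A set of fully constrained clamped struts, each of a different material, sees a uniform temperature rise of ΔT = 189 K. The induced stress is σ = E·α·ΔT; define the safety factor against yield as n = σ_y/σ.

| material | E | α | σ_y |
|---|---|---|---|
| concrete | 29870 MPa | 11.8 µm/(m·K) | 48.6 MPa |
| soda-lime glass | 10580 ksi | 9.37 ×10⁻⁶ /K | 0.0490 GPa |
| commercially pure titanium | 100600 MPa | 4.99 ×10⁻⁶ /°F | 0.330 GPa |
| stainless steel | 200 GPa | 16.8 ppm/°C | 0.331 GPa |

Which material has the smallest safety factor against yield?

Converting E to GPa, α to ×10⁻⁶/K, σ_y to MPa, then σ and n for each:
  concrete: E = 29.87, α = 11.8, σ_y = 48.60 → σ = 66.6 MPa, n = 0.730
  soda-lime glass: E = 72.95, α = 9.37, σ_y = 49.00 → σ = 129 MPa, n = 0.379
  commercially pure titanium: E = 100.6, α = 8.98, σ_y = 330.0 → σ = 171 MPa, n = 1.93
  stainless steel: E = 200.0, α = 16.8, σ_y = 331.0 → σ = 635 MPa, n = 0.521
The minimum is soda-lime glass at n = 0.379.

soda-lime glass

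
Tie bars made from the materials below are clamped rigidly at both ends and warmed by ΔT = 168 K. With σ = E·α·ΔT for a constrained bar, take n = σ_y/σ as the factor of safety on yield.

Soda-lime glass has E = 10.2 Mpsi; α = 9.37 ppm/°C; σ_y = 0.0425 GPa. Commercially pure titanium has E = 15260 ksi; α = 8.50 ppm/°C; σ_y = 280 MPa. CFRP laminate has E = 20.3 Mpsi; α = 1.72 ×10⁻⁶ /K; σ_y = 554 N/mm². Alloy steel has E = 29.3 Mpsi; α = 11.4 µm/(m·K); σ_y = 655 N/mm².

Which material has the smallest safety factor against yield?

With everything in SI (GPa, ×10⁻⁶/K, MPa):
  soda-lime glass: E = 70.33, α = 9.37, σ_y = 42.50 → σ = 111 MPa, n = 0.384
  commercially pure titanium: E = 105.2, α = 8.50, σ_y = 280.0 → σ = 150 MPa, n = 1.86
  CFRP laminate: E = 140.0, α = 1.72, σ_y = 554.0 → σ = 40.4 MPa, n = 13.7
  alloy steel: E = 202.0, α = 11.4, σ_y = 655.0 → σ = 387 MPa, n = 1.69
Smallest n: soda-lime glass with n = 0.384.

soda-lime glass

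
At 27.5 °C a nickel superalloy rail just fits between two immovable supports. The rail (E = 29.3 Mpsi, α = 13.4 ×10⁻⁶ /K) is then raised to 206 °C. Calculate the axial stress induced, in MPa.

E = 29.3 Mpsi = 202.0 GPa.
ΔT = 178.5 K. Constrained thermal stress σ = E·α·ΔT = 202.0×10³ MPa × 13.4×10⁻⁶ × 178.5 = 483 MPa (compressive).

483 MPa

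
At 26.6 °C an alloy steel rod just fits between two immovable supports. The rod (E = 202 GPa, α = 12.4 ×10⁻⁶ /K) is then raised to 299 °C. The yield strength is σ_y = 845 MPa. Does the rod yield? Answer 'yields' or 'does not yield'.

does not yield

ΔT = 272.4 K. Constrained thermal stress σ = E·α·ΔT = 202.0×10³ MPa × 12.4×10⁻⁶ × 272.4 = 682 MPa (compressive).
Compare to σ_y = 845 MPa: σ < σ_y, so it does not yield.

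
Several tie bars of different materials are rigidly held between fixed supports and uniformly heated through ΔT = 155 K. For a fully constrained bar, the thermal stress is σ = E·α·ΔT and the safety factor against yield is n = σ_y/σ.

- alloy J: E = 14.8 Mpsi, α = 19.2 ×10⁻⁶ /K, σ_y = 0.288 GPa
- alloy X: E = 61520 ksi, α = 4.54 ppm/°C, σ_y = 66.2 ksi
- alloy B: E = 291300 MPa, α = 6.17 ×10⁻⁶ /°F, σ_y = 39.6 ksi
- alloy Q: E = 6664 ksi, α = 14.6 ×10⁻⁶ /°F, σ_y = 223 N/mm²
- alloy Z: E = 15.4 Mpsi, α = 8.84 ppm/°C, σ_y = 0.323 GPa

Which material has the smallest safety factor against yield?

alloy B

In consistent units (E in GPa, α in ×10⁻⁶/K, σ_y in MPa):
  alloy J: E = 102.0, α = 19.2, σ_y = 288.0 → σ = 304 MPa, n = 0.948
  alloy X: E = 424.2, α = 4.54, σ_y = 456.4 → σ = 298 MPa, n = 1.53
  alloy B: E = 291.3, α = 11.1, σ_y = 273.0 → σ = 501 MPa, n = 0.544
  alloy Q: E = 45.95, α = 26.3, σ_y = 223.0 → σ = 187 MPa, n = 1.19
  alloy Z: E = 106.2, α = 8.84, σ_y = 323.0 → σ = 145 MPa, n = 2.22
The minimum is alloy B at n = 0.544.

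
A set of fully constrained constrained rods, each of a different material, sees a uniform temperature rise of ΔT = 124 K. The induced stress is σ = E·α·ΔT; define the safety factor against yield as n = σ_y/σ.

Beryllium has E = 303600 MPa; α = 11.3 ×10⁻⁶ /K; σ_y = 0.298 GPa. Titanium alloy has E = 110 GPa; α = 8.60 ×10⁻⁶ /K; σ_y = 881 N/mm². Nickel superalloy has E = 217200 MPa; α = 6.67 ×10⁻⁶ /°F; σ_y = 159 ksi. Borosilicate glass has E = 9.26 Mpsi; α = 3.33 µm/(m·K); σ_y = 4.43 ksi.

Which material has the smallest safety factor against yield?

beryllium

Per material, after unit conversion:
  beryllium: E = 303.6, α = 11.3, σ_y = 298.0 → σ = 425 MPa, n = 0.701
  titanium alloy: E = 110.0, α = 8.60, σ_y = 881.0 → σ = 117 MPa, n = 7.51
  nickel superalloy: E = 217.2, α = 12.0, σ_y = 1096 → σ = 323 MPa, n = 3.39
  borosilicate glass: E = 63.85, α = 3.33, σ_y = 30.54 → σ = 26.4 MPa, n = 1.16
Beryllium has the lowest safety factor, n = 0.701.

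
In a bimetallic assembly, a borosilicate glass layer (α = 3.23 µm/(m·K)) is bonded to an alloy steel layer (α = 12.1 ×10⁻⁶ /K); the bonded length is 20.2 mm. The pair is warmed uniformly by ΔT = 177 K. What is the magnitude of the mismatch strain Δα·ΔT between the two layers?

Δα = |3.23 − 12.1|×10⁻⁶/K = 8.87×10⁻⁶/K.
Mismatch strain = Δα·ΔT = 8.87×10⁻⁶ × 177.0 = 1.57×10⁻³.

1.57×10⁻³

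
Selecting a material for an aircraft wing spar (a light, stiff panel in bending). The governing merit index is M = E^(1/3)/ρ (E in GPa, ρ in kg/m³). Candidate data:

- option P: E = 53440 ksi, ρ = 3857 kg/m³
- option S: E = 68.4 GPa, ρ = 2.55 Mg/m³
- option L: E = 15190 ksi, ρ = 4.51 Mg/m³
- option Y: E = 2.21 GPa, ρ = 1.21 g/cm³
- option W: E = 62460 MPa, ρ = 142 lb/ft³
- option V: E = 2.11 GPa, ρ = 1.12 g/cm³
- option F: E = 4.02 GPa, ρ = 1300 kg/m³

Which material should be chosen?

option P

Putting every candidate on a common basis:
  option P: E = 368.5 GPa, ρ = 3857 kg/m³
  option S: E = 68.40 GPa, ρ = 2550 kg/m³
  option L: E = 104.7 GPa, ρ = 4510 kg/m³
  option Y: E = 2.210 GPa, ρ = 1210 kg/m³
  option W: E = 62.46 GPa, ρ = 2275 kg/m³
  option V: E = 2.110 GPa, ρ = 1120 kg/m³
  option F: E = 4.020 GPa, ρ = 1300 kg/m³
  option P: M = 1.86×10⁻³
  option W: M = 1.74×10⁻³
  option S: M = 1.60×10⁻³
  option F: M = 1.22×10⁻³
  option V: M = 1.15×10⁻³
  option Y: M = 1.08×10⁻³
  option L: M = 1.05×10⁻³
The maximum is for option P.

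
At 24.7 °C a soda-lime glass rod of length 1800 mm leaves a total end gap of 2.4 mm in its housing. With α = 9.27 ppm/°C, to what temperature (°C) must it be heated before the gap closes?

α·L₀·ΔT = 2.4 mm ⇒ ΔT = 2.4 / (9.27×10⁻⁶ × 1800.0) = 143.8 K.
T = 24.7 + 143.8 = 168.5 °C.

169 °C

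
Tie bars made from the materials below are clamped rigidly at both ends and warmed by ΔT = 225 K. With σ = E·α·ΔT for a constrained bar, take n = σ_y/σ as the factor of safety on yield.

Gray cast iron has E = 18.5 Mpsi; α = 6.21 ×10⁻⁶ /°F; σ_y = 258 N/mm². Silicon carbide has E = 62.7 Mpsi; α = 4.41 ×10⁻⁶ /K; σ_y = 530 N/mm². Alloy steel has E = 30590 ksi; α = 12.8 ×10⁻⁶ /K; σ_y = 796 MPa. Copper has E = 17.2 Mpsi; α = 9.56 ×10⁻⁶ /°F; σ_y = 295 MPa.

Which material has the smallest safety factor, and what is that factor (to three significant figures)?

copper, n = 0.642

With everything in SI (GPa, ×10⁻⁶/K, MPa):
  gray cast iron: E = 127.6, α = 11.2, σ_y = 258.0 → σ = 321 MPa, n = 0.804
  silicon carbide: E = 432.3, α = 4.41, σ_y = 530.0 → σ = 429 MPa, n = 1.24
  alloy steel: E = 210.9, α = 12.8, σ_y = 796.0 → σ = 607 MPa, n = 1.31
  copper: E = 118.6, α = 17.2, σ_y = 295.0 → σ = 459 MPa, n = 0.642
Smallest n: copper with n = 0.642.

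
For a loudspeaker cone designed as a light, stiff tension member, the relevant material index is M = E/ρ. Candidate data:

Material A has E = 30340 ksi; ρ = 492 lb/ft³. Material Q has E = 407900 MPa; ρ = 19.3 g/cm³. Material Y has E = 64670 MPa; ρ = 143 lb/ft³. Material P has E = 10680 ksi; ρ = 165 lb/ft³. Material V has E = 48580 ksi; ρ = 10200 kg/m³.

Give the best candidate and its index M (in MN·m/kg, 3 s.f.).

material V, M = 32.8 MN·m/kg

Putting every candidate on a common basis:
  material A: E = 209.2 GPa, ρ = 7881 kg/m³
  material Q: E = 407.9 GPa, ρ = 19300 kg/m³
  material Y: E = 64.67 GPa, ρ = 2291 kg/m³
  material P: E = 73.64 GPa, ρ = 2643 kg/m³
  material V: E = 334.9 GPa, ρ = 10200 kg/m³
  material V: M = 32.8 MN·m/kg
  material Y: M = 28.2 MN·m/kg
  material P: M = 27.9 MN·m/kg
  material A: M = 26.5 MN·m/kg
  material Q: M = 21.1 MN·m/kg
Material V has the largest M.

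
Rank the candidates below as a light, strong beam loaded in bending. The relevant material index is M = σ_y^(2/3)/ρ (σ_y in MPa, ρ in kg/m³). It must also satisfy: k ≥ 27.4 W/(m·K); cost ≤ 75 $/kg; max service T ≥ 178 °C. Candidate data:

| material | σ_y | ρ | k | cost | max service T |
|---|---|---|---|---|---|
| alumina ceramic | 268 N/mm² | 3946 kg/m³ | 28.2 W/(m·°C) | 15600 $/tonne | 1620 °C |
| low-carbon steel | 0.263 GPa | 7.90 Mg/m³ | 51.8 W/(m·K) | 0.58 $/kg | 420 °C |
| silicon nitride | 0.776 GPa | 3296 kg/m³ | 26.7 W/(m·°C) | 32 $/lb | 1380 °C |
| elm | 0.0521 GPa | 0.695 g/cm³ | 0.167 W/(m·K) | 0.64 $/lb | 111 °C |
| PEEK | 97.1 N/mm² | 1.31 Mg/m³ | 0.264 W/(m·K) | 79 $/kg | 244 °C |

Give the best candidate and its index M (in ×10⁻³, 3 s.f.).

alumina ceramic, M = 10.5×10⁻³

Screen on constraints: k ≥ 27.4 W/(m·K); cost ≤ 75 $/kg; max service T ≥ 178 °C. Survivors: alumina ceramic, low-carbon steel.
Putting every candidate on a common basis:
  alumina ceramic: σ_y = 268.0 MPa, ρ = 3946 kg/m³
  low-carbon steel: σ_y = 263.0 MPa, ρ = 7900 kg/m³
  alumina ceramic: M = 10.5×10⁻³
  low-carbon steel: M = 5.20×10⁻³
The maximum is for alumina ceramic.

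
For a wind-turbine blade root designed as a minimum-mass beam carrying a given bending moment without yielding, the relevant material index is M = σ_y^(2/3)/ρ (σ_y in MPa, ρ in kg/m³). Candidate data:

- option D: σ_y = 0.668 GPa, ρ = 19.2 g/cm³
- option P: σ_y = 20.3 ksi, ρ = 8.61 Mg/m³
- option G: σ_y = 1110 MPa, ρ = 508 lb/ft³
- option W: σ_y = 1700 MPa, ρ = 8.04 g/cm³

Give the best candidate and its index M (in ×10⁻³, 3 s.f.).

Convert each candidate to consistent units, then evaluate M:
  option D: σ_y = 668.0 MPa, ρ = 19200 kg/m³
  option P: σ_y = 140.0 MPa, ρ = 8610 kg/m³
  option G: σ_y = 1110 MPa, ρ = 8137 kg/m³
  option W: σ_y = 1700 MPa, ρ = 8040 kg/m³
  option W: M = 17.7×10⁻³
  option G: M = 13.2×10⁻³
  option D: M = 3.98×10⁻³
  option P: M = 3.13×10⁻³
Option W ranks first.

option W, M = 17.7×10⁻³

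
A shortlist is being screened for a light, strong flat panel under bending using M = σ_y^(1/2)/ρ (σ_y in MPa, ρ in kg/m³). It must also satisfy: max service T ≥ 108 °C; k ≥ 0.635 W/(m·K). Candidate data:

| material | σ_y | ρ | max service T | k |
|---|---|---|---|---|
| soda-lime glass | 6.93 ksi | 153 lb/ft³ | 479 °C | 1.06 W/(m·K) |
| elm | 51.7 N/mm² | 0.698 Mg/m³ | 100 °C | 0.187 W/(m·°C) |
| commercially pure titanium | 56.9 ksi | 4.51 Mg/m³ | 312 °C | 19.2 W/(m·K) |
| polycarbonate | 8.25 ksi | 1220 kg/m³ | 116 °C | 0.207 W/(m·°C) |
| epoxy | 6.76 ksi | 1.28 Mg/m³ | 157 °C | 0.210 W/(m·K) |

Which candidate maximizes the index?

Screen on constraints: max service T ≥ 108 °C; k ≥ 0.635 W/(m·K). Survivors: soda-lime glass, commercially pure titanium.
Convert each candidate to consistent units, then evaluate M:
  soda-lime glass: σ_y = 47.78 MPa, ρ = 2451 kg/m³
  commercially pure titanium: σ_y = 392.3 MPa, ρ = 4510 kg/m³
  commercially pure titanium: M = 4.39×10⁻³
  soda-lime glass: M = 2.82×10⁻³
The maximum is for commercially pure titanium.

commercially pure titanium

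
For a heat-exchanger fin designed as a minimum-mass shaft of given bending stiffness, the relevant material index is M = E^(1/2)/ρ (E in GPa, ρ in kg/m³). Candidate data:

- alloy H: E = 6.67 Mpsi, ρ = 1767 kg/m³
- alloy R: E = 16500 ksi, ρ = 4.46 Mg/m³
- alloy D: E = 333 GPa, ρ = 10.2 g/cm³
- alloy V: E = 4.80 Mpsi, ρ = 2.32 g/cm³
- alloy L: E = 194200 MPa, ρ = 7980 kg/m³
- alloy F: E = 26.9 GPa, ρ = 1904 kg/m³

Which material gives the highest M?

alloy H

In SI units:
  alloy H: E = 45.99 GPa, ρ = 1767 kg/m³
  alloy R: E = 113.8 GPa, ρ = 4460 kg/m³
  alloy D: E = 333.0 GPa, ρ = 10200 kg/m³
  alloy V: E = 33.09 GPa, ρ = 2320 kg/m³
  alloy L: E = 194.2 GPa, ρ = 7980 kg/m³
  alloy F: E = 26.90 GPa, ρ = 1904 kg/m³
  alloy H: M = 3.84×10⁻³
  alloy F: M = 2.72×10⁻³
  alloy V: M = 2.48×10⁻³
  alloy R: M = 2.39×10⁻³
  alloy D: M = 1.79×10⁻³
  alloy L: M = 1.75×10⁻³
Alloy H ranks first.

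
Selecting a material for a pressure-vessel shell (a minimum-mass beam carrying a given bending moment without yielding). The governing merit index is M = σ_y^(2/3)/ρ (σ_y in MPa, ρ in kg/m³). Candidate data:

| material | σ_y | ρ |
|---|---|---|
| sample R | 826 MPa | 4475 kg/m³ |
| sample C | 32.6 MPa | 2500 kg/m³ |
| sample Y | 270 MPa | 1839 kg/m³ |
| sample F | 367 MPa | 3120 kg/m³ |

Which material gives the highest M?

Evaluate M for each candidate:
  sample Y: M = 22.7×10⁻³
  sample R: M = 19.7×10⁻³
  sample F: M = 16.4×10⁻³
  sample C: M = 4.08×10⁻³
Sample Y ranks first.

sample Y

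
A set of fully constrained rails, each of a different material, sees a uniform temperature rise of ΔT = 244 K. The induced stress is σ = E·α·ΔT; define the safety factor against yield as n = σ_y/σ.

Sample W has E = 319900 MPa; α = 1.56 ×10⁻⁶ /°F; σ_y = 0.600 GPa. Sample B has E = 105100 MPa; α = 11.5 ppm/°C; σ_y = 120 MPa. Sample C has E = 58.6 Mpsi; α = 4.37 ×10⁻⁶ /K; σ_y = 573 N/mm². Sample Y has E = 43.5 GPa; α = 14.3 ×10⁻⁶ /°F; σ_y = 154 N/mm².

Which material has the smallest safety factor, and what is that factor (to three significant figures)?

Per material, after unit conversion:
  sample W: E = 319.9, α = 2.81, σ_y = 600.0 → σ = 219 MPa, n = 2.74
  sample B: E = 105.1, α = 11.5, σ_y = 120.0 → σ = 295 MPa, n = 0.407
  sample C: E = 404.0, α = 4.37, σ_y = 573.0 → σ = 431 MPa, n = 1.33
  sample Y: E = 43.50, α = 25.7, σ_y = 154.0 → σ = 273 MPa, n = 0.564
The minimum is sample B at n = 0.407.

sample B, n = 0.407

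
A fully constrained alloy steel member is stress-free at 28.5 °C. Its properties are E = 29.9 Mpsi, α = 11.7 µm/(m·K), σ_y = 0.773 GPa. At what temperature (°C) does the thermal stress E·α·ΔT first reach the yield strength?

E = 29.9 Mpsi = 206.2 GPa.
σ_y = 0.773 GPa = 773.0 MPa.
E·α·ΔT = 773.0 MPa ⇒ ΔT = 773.0 / (206.2×10³ × 11.7×10⁻⁶) = 320.5 K.
T = 28.5 + 320.5 = 349.0 °C.

349 °C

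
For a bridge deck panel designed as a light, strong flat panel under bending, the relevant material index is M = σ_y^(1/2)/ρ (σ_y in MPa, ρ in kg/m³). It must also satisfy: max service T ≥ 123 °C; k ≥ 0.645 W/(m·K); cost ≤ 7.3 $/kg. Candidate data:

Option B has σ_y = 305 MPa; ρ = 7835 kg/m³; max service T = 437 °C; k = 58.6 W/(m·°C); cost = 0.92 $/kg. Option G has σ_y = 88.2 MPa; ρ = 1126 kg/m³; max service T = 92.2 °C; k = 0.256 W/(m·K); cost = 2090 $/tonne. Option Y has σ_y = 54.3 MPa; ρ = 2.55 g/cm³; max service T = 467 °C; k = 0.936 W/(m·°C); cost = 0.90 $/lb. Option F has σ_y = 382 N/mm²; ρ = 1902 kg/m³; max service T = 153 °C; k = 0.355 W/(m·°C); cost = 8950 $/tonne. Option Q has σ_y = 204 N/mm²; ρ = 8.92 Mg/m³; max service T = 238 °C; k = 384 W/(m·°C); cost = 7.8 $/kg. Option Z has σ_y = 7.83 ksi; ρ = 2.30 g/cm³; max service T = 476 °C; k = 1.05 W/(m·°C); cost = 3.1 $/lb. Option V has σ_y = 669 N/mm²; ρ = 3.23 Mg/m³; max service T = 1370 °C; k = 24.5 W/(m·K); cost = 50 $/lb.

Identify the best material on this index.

option Z

Screen on constraints: max service T ≥ 123 °C; k ≥ 0.645 W/(m·K); cost ≤ 7.3 $/kg. Survivors: option B, option Y, option Z.
Normalizing units and computing the index:
  option B: σ_y = 305.0 MPa, ρ = 7835 kg/m³
  option Y: σ_y = 54.30 MPa, ρ = 2550 kg/m³
  option Z: σ_y = 53.99 MPa, ρ = 2300 kg/m³
  option Z: M = 3.19×10⁻³
  option Y: M = 2.89×10⁻³
  option B: M = 2.23×10⁻³
Option Z ranks first.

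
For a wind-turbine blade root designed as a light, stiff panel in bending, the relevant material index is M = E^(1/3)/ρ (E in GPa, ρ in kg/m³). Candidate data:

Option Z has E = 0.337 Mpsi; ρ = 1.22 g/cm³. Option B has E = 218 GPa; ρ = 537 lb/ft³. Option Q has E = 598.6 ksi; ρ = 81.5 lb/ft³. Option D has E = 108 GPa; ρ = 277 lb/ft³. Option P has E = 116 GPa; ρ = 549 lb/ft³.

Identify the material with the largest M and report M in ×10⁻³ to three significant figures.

option Q, M = 1.23×10⁻³

Normalizing units and computing the index:
  option Z: E = 2.324 GPa, ρ = 1220 kg/m³
  option B: E = 218.0 GPa, ρ = 8602 kg/m³
  option Q: E = 4.127 GPa, ρ = 1306 kg/m³
  option D: E = 108.0 GPa, ρ = 4437 kg/m³
  option P: E = 116.0 GPa, ρ = 8794 kg/m³
  option Q: M = 1.23×10⁻³
  option Z: M = 1.09×10⁻³
  option D: M = 1.07×10⁻³
  option B: M = 0.700×10⁻³
  option P: M = 0.555×10⁻³
Highest index: option Q.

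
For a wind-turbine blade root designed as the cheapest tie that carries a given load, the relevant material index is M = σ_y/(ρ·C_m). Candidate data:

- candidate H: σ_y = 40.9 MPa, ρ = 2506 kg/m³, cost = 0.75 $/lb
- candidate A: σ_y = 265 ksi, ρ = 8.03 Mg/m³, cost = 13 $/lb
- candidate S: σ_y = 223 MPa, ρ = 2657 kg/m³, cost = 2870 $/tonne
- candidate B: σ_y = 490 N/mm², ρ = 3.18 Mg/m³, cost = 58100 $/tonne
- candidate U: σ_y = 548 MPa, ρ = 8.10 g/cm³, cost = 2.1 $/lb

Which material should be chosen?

candidate S

Convert each candidate to consistent units, then evaluate M:
  candidate H: σ_y = 40.90 MPa, ρ = 2506 kg/m³, cost = 1.653 $/kg
  candidate A: σ_y = 1827 MPa, ρ = 8030 kg/m³, cost = 28.66 $/kg
  candidate S: σ_y = 223.0 MPa, ρ = 2657 kg/m³, cost = 2.870 $/kg
  candidate B: σ_y = 490.0 MPa, ρ = 3180 kg/m³, cost = 58.10 $/kg
  candidate U: σ_y = 548.0 MPa, ρ = 8100 kg/m³, cost = 4.630 $/kg
  candidate S: M = 29.2 kN·m per $
  candidate U: M = 14.6 kN·m per $
  candidate H: M = 9.87 kN·m per $
  candidate A: M = 7.94 kN·m per $
  candidate B: M = 2.65 kN·m per $
Highest index: candidate S.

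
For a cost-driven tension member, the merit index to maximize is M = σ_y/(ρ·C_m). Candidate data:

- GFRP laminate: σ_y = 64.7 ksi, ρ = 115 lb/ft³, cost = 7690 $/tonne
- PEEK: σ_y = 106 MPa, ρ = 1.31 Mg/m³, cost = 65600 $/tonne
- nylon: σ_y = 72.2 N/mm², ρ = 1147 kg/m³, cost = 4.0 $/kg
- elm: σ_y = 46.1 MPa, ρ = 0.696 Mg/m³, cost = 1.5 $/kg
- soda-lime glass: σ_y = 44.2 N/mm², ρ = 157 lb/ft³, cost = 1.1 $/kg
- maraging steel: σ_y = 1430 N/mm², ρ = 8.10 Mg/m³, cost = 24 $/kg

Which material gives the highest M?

Putting every candidate on a common basis:
  GFRP laminate: σ_y = 446.1 MPa, ρ = 1842 kg/m³, cost = 7.690 $/kg
  PEEK: σ_y = 106.0 MPa, ρ = 1310 kg/m³, cost = 65.60 $/kg
  nylon: σ_y = 72.20 MPa, ρ = 1147 kg/m³, cost = 4.000 $/kg
  elm: σ_y = 46.10 MPa, ρ = 696.0 kg/m³, cost = 1.500 $/kg
  soda-lime glass: σ_y = 44.20 MPa, ρ = 2515 kg/m³, cost = 1.100 $/kg
  maraging steel: σ_y = 1430 MPa, ρ = 8100 kg/m³, cost = 24.00 $/kg
  elm: M = 44.2 kN·m per $
  GFRP laminate: M = 31.5 kN·m per $
  soda-lime glass: M = 16.0 kN·m per $
  nylon: M = 15.7 kN·m per $
  maraging steel: M = 7.36 kN·m per $
  PEEK: M = 1.23 kN·m per $
Highest index: elm.

elm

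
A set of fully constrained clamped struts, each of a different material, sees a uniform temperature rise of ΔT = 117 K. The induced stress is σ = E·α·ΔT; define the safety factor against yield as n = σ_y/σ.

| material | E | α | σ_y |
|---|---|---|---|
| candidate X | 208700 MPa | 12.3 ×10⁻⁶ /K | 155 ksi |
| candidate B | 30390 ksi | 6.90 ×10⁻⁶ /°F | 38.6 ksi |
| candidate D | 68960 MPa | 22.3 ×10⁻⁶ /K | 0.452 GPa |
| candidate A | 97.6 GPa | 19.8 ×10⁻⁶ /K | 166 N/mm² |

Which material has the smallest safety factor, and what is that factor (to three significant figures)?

candidate A, n = 0.734

In consistent units (E in GPa, α in ×10⁻⁶/K, σ_y in MPa):
  candidate X: E = 208.7, α = 12.3, σ_y = 1069 → σ = 300 MPa, n = 3.56
  candidate B: E = 209.5, α = 12.4, σ_y = 266.1 → σ = 304 MPa, n = 0.874
  candidate D: E = 68.96, α = 22.3, σ_y = 452.0 → σ = 180 MPa, n = 2.51
  candidate A: E = 97.60, α = 19.8, σ_y = 166.0 → σ = 226 MPa, n = 0.734
Smallest n: candidate A with n = 0.734.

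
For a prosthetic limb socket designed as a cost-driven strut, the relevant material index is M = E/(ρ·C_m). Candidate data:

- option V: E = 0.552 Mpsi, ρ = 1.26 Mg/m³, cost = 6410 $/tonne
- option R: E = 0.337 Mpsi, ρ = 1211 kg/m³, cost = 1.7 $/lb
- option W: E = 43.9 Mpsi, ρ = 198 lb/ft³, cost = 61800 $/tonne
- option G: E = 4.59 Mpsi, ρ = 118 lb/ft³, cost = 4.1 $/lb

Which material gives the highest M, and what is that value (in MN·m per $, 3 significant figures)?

Normalizing units and computing the index:
  option V: E = 3.806 GPa, ρ = 1260 kg/m³, cost = 6.410 $/kg
  option R: E = 2.324 GPa, ρ = 1211 kg/m³, cost = 3.748 $/kg
  option W: E = 302.7 GPa, ρ = 3172 kg/m³, cost = 61.80 $/kg
  option G: E = 31.65 GPa, ρ = 1890 kg/m³, cost = 9.039 $/kg
  option G: M = 1.85 MN·m per $
  option W: M = 1.54 MN·m per $
  option R: M = 0.512 MN·m per $
  option V: M = 0.471 MN·m per $
Highest index: option G.

option G, M = 1.85 MN·m per $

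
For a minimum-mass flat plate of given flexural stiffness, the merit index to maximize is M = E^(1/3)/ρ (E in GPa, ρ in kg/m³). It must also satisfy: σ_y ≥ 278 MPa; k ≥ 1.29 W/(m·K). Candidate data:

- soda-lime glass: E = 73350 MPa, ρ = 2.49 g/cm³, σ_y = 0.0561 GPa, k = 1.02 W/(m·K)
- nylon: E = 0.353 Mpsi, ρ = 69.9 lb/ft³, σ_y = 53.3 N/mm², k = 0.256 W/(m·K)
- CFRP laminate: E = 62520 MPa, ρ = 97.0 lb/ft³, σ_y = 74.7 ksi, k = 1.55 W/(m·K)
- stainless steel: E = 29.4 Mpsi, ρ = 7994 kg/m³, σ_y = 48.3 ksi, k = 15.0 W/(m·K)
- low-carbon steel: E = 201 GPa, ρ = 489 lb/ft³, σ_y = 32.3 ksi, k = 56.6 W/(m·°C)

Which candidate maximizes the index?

Screen on constraints: σ_y ≥ 278 MPa; k ≥ 1.29 W/(m·K). Survivors: CFRP laminate, stainless steel.
Convert each candidate to consistent units, then evaluate M:
  CFRP laminate: E = 62.52 GPa, ρ = 1554 kg/m³
  stainless steel: E = 202.7 GPa, ρ = 7994 kg/m³
  CFRP laminate: M = 2.55×10⁻³
  stainless steel: M = 0.735×10⁻³
The maximum is for CFRP laminate.

CFRP laminate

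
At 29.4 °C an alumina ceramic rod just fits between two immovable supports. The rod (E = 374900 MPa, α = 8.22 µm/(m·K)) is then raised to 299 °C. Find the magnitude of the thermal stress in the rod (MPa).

E = 374900 MPa = 374.9 GPa.
ΔT = 269.6 K. Constrained thermal stress σ = E·α·ΔT = 374.9×10³ MPa × 8.22×10⁻⁶ × 269.6 = 831 MPa (compressive).

831 MPa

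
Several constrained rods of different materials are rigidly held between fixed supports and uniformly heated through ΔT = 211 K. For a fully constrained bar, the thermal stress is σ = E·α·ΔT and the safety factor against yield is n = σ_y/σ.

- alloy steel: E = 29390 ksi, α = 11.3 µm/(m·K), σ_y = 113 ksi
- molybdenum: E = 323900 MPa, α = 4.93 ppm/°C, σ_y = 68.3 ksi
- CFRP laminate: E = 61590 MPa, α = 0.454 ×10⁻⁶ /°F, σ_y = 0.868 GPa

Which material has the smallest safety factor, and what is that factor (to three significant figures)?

molybdenum, n = 1.40

Per material, after unit conversion:
  alloy steel: E = 202.6, α = 11.3, σ_y = 779.1 → σ = 483 MPa, n = 1.61
  molybdenum: E = 323.9, α = 4.93, σ_y = 470.9 → σ = 337 MPa, n = 1.40
  CFRP laminate: E = 61.59, α = 0.817, σ_y = 868.0 → σ = 10.6 MPa, n = 81.7
Smallest n: molybdenum with n = 1.40.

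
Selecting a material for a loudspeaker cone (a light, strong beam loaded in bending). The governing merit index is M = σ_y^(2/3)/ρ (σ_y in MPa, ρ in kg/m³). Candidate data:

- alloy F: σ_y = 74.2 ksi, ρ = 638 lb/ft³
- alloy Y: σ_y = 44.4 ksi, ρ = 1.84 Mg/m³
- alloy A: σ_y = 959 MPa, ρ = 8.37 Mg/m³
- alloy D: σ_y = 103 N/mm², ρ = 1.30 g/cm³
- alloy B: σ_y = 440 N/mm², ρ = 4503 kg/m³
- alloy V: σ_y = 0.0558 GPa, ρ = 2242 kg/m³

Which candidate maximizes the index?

alloy Y

In SI units:
  alloy F: σ_y = 511.6 MPa, ρ = 10220 kg/m³
  alloy Y: σ_y = 306.1 MPa, ρ = 1840 kg/m³
  alloy A: σ_y = 959.0 MPa, ρ = 8370 kg/m³
  alloy D: σ_y = 103.0 MPa, ρ = 1300 kg/m³
  alloy B: σ_y = 440.0 MPa, ρ = 4503 kg/m³
  alloy V: σ_y = 55.80 MPa, ρ = 2242 kg/m³
  alloy Y: M = 24.7×10⁻³
  alloy D: M = 16.9×10⁻³
  alloy B: M = 12.8×10⁻³
  alloy A: M = 11.6×10⁻³
  alloy V: M = 6.51×10⁻³
  alloy F: M = 6.26×10⁻³
Alloy Y has the largest M.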